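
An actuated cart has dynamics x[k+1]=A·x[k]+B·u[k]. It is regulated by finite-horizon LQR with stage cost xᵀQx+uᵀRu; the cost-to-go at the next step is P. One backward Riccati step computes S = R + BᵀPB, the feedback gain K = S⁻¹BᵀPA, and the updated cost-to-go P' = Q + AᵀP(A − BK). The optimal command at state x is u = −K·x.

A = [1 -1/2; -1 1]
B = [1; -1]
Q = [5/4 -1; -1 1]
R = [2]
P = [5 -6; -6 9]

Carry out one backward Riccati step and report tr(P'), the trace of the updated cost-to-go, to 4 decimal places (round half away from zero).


BᵀP = [11.0000 -15.0000]
S = R + BᵀPB = [2] + [26.0000] = [28.0000]
BᵀPA = [26.0000 -20.5000]
K = S⁻¹·BᵀPA = [0.9286 -0.7321]
A−BK = [0.0714 0.2321; -0.0714 0.2679]
AᵀP(A−BK) = [1.8571 -1.4643; -1.4643 1.2411]
P' = Q + AᵀP(A−BK) = [3.1071 -2.4643; -2.4643 2.2411]
tr(P') = 5.3482

5.3482


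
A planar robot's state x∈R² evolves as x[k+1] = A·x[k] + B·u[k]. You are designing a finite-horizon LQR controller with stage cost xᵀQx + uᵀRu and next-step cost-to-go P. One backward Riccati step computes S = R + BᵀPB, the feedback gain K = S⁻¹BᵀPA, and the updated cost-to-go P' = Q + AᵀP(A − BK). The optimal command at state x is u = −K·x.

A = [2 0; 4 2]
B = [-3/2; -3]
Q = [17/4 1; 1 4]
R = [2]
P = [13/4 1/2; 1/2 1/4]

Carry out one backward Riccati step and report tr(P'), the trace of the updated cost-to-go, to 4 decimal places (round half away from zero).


BᵀP = [-6.3750 -1.5000]
S = R + BᵀPB = [2] + [14.0625] = [16.0625]
BᵀPA = [-18.7500 -3.0000]
K = S⁻¹·BᵀPA = [-1.1673 -0.1868]
A−BK = [0.2490 -0.2802; 0.4981 1.4397]
AᵀP(A−BK) = [3.1128 0.4981; 0.4981 0.4397]
P' = Q + AᵀP(A−BK) = [7.3628 1.4981; 1.4981 4.4397]
tr(P') = 11.8025

11.8025


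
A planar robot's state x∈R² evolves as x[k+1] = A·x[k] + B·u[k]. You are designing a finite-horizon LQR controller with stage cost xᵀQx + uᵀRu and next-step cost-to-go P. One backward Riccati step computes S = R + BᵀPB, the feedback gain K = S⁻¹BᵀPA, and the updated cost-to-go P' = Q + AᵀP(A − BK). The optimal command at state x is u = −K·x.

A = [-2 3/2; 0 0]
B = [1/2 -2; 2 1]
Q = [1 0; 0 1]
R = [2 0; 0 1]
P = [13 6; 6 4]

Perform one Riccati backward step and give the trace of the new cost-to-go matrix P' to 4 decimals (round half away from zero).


BᵀP = [18.5000 11.0000; -20.0000 -8.0000]
S = R + BᵀPB = [2 0; 0 1] + [31.2500 -26.0000; -26.0000 32.0000] = [33.2500 -26.0000; -26.0000 33.0000]
BᵀPA = [-37.0000 27.7500; 40.0000 -30.0000]
K = S⁻¹·BᵀPA = [-0.4297 0.3223; 0.8736 -0.6552]
A−BK = [-0.0380 0.0285; -0.0142 0.0107]
AᵀP(A−BK) = [1.1585 -0.8688; -0.8688 0.6516]
P' = Q + AᵀP(A−BK) = [2.1585 -0.8688; -0.8688 1.6516]
tr(P') = 3.8101

3.8101


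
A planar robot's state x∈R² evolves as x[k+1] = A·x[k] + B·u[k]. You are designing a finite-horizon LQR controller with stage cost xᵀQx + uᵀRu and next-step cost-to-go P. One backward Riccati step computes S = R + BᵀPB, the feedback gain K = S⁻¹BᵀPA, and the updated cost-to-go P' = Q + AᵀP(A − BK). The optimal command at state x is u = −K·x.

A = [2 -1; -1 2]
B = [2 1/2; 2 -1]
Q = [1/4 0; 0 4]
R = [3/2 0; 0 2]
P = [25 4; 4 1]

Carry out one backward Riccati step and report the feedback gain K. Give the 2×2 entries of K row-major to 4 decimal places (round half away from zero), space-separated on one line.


BᵀP = [58.0000 10.0000; 8.5000 1.0000]
S = R + BᵀPB = [3/2 0; 0 2] + [136.0000 19.0000; 19.0000 3.2500] = [137.5000 19.0000; 19.0000 5.2500]
BᵀPA = [106.0000 -38.0000; 16.0000 -6.5000]
K = S⁻¹·BᵀPA = [0.6997 -0.2106; 0.5154 -0.4759]
A−BK = [0.3429 -0.3408; -1.8840 1.9453]
AᵀP(A−BK) = [2.5864 -2.0617; -2.0617 1.9037]
P' = Q + AᵀP(A−BK) = [2.8364 -2.0617; -2.0617 5.9037]
tr(P') = 8.7401

0.6997 -0.2106 0.5154 -0.4759


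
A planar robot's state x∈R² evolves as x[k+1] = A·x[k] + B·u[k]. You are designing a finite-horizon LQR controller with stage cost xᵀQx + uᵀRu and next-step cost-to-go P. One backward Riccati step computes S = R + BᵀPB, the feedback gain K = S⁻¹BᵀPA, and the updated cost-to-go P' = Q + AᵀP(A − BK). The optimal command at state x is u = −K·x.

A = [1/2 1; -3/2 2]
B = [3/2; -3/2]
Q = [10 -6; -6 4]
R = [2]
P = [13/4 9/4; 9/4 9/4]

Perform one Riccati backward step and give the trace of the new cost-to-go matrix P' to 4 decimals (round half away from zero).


BᵀP = [1.5000 0.0000]
S = R + BᵀPB = [2] + [2.2500] = [4.2500]
BᵀPA = [0.7500 1.5000]
K = S⁻¹·BᵀPA = [0.1765 0.3529]
A−BK = [0.2353 0.4706; -1.2353 2.5294]
AᵀP(A−BK) = [2.3676 -6.5147; -6.5147 20.7206]
P' = Q + AᵀP(A−BK) = [12.3676 -12.5147; -12.5147 24.7206]
tr(P') = 37.0882

37.0882


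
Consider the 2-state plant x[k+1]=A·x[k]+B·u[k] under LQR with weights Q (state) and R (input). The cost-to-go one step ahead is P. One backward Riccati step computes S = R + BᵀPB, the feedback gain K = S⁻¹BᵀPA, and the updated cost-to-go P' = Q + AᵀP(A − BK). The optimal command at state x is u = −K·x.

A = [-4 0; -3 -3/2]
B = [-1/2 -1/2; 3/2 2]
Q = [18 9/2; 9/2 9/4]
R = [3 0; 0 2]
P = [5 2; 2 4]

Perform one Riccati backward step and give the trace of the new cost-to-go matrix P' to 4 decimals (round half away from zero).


138.0459

BᵀP = [0.5000 5.0000; 1.5000 7.0000]
S = R + BᵀPB = [3 0; 0 2] + [7.2500 9.7500; 9.7500 13.2500] = [10.2500 9.7500; 9.7500 15.2500]
BᵀPA = [-17.0000 -7.5000; -27.0000 -10.5000]
K = S⁻¹·BᵀPA = [0.0653 -0.1959; -1.8122 -0.5633]
A−BK = [-4.8735 -0.3796; 0.5265 -0.0796]
AᵀP(A−BK) = [116.1796 11.4612; 11.4612 1.6163]
P' = Q + AᵀP(A−BK) = [134.1796 15.9612; 15.9612 3.8663]
tr(P') = 138.0459


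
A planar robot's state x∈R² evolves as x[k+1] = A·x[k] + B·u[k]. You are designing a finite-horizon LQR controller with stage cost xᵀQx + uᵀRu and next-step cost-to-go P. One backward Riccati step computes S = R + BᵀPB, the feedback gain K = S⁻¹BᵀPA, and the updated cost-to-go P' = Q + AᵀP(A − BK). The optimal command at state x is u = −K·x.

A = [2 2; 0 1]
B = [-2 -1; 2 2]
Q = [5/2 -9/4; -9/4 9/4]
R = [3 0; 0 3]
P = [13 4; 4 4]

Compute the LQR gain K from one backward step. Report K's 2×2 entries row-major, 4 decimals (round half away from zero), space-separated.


BᵀP = [-18.0000 0.0000; -5.0000 4.0000]
S = R + BᵀPB = [3 0; 0 3] + [36.0000 18.0000; 18.0000 13.0000] = [39.0000 18.0000; 18.0000 16.0000]
BᵀPA = [-36.0000 -36.0000; -10.0000 -6.0000]
K = S⁻¹·BᵀPA = [-1.3200 -1.5600; 0.8600 1.3800]
A−BK = [0.2200 0.2600; 0.9200 1.3600]
AᵀP(A−BK) = [13.0800 17.6400; 17.6400 24.1200]
P' = Q + AᵀP(A−BK) = [15.5800 15.3900; 15.3900 26.3700]
tr(P') = 41.9500

-1.3200 -1.5600 0.8600 1.3800


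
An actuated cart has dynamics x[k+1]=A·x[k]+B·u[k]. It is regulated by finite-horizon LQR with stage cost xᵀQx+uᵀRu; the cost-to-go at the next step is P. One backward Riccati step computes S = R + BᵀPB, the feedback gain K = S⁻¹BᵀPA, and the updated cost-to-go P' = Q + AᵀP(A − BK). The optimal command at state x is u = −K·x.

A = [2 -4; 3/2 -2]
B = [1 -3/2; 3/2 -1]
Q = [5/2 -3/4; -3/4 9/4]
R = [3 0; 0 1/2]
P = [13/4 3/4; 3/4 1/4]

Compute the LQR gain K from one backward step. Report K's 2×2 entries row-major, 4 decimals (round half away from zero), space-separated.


0.1542 -0.2783 -1.1760 2.2410

BᵀP = [4.3750 1.1250; -5.6250 -1.3750]
S = R + BᵀPB = [3 0; 0 1/2] + [6.0625 -7.6875; -7.6875 9.8125] = [9.0625 -7.6875; -7.6875 10.3125]
BᵀPA = [10.4375 -19.7500; -13.3125 25.2500]
K = S⁻¹·BᵀPA = [0.1542 -0.2783; -1.1760 2.2410]
A−BK = [0.0819 -0.3602; 0.0928 0.6585]
AᵀP(A−BK) = [0.7981 -1.5116; -1.5116 2.9177]
P' = Q + AᵀP(A−BK) = [3.2981 -2.2616; -2.2616 5.1677]
tr(P') = 8.4658


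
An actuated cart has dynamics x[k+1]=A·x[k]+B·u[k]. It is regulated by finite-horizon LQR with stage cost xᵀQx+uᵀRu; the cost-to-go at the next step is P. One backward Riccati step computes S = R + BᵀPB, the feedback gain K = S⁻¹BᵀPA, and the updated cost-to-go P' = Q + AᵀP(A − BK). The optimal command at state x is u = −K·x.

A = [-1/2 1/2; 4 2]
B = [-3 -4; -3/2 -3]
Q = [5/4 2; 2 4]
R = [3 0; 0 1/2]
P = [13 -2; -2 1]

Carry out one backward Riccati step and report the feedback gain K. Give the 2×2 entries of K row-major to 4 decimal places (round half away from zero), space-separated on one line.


BᵀP = [-36.0000 4.5000; -46.0000 5.0000]
S = R + BᵀPB = [3 0; 0 1/2] + [101.2500 130.5000; 130.5000 169.0000] = [104.2500 130.5000; 130.5000 169.5000]
BᵀPA = [36.0000 -9.0000; 43.0000 -13.0000]
K = S⁻¹·BᵀPA = [0.7663 0.2671; -0.3363 -0.2824]
A−BK = [0.4537 0.1719; 4.1406 1.5536]
AᵀP(A−BK) = [14.1240 5.2749; 5.2749 1.9835]
P' = Q + AᵀP(A−BK) = [15.3740 7.2749; 7.2749 5.9835]
tr(P') = 21.3575

0.7663 0.2671 -0.3363 -0.2824


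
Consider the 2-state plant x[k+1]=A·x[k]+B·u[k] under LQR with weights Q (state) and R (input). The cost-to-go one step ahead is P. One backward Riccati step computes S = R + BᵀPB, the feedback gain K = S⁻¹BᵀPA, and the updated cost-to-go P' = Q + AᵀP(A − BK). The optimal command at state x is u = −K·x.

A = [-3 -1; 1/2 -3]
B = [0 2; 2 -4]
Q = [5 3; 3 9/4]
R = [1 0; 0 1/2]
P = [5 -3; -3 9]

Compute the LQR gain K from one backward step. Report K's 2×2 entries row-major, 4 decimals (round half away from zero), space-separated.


-1.9473 -1.8153 -1.1792 -0.2281

BᵀP = [-6.0000 18.0000; 22.0000 -42.0000]
S = R + BᵀPB = [1 0; 0 1/2] + [36.0000 -84.0000; -84.0000 212.0000] = [37.0000 -84.0000; -84.0000 212.5000]
BᵀPA = [27.0000 -48.0000; -87.0000 104.0000]
K = S⁻¹·BᵀPA = [-1.9473 -1.8153; -1.1792 -0.2281]
A−BK = [-0.6417 -0.5437; -0.3221 -0.2821]
AᵀP(A−BK) = [6.2395 5.1631; 5.1631 4.5952]
P' = Q + AᵀP(A−BK) = [11.2395 8.1631; 8.1631 6.8452]
tr(P') = 18.0846


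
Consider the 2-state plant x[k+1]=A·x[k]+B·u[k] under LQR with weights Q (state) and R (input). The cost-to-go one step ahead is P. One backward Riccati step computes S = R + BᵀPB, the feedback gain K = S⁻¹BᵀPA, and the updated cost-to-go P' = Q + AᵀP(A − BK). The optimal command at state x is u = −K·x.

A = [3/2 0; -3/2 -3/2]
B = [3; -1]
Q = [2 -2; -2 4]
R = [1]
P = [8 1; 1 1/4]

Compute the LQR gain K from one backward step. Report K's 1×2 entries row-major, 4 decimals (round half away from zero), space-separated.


BᵀP = [23.0000 2.7500]
S = R + BᵀPB = [1] + [66.2500] = [67.2500]
BᵀPA = [30.3750 -4.1250]
K = S⁻¹·BᵀPA = [0.4517 -0.0613]
A−BK = [0.1450 0.1840; -1.0483 -1.5613]
AᵀP(A−BK) = [0.3429 0.1757; 0.1757 0.3095]
P' = Q + AᵀP(A−BK) = [2.3429 -1.8243; -1.8243 4.3095]
tr(P') = 6.6524

0.4517 -0.0613


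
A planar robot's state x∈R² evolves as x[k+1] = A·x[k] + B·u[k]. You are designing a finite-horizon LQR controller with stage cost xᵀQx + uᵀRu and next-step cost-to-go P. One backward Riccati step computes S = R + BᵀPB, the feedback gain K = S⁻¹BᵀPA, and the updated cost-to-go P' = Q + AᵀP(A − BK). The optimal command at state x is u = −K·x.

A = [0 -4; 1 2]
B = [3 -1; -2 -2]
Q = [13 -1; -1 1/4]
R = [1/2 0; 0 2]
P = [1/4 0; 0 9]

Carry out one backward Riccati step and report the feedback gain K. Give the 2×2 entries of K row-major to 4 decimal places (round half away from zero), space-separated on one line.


-0.2254 -1.0767 -0.2629 0.0772

BᵀP = [0.7500 -18.0000; -0.2500 -18.0000]
S = R + BᵀPB = [1/2 0; 0 2] + [38.2500 35.2500; 35.2500 36.2500] = [38.7500 35.2500; 35.2500 38.2500]
BᵀPA = [-18.0000 -39.0000; -18.0000 -35.0000]
K = S⁻¹·BᵀPA = [-0.2254 -1.0767; -0.2629 0.0772]
A−BK = [0.4131 -0.6927; 0.0235 0.0010]
AᵀP(A−BK) = [0.2113 0.0094; 0.0094 0.7115]
P' = Q + AᵀP(A−BK) = [13.2113 -0.9906; -0.9906 0.9615]
tr(P') = 14.1728


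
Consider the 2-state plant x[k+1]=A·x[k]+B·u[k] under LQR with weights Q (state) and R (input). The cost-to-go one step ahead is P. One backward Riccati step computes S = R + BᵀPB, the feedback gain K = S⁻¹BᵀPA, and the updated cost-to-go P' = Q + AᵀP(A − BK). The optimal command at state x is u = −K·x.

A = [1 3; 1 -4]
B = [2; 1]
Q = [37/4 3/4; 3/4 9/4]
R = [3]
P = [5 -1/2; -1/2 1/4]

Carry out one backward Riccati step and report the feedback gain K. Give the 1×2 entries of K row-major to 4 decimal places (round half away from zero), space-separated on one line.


BᵀP = [9.5000 -0.7500]
S = R + BᵀPB = [3] + [18.2500] = [21.2500]
BᵀPA = [8.7500 31.5000]
K = S⁻¹·BᵀPA = [0.4118 1.4824]
A−BK = [0.1765 0.0353; 0.5882 -5.4824]
AᵀP(A−BK) = [0.6471 1.5294; 1.5294 14.3059]
P' = Q + AᵀP(A−BK) = [9.8971 2.2794; 2.2794 16.5559]
tr(P') = 26.4529

0.4118 1.4824


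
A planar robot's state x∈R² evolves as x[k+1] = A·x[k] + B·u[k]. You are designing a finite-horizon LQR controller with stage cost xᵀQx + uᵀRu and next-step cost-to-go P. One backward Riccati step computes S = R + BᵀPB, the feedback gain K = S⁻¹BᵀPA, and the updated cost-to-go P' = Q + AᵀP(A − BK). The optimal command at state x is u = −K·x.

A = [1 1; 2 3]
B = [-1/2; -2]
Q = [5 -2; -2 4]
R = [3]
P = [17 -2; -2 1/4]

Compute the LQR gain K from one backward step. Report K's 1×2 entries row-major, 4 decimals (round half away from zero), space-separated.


-0.8235 -0.7059

BᵀP = [-4.5000 0.5000]
S = R + BᵀPB = [3] + [1.2500] = [4.2500]
BᵀPA = [-3.5000 -3.0000]
K = S⁻¹·BᵀPA = [-0.8235 -0.7059]
A−BK = [0.5882 0.6471; 0.3529 1.5882]
AᵀP(A−BK) = [7.1176 6.0294; 6.0294 5.1324]
P' = Q + AᵀP(A−BK) = [12.1176 4.0294; 4.0294 9.1324]
tr(P') = 21.2500


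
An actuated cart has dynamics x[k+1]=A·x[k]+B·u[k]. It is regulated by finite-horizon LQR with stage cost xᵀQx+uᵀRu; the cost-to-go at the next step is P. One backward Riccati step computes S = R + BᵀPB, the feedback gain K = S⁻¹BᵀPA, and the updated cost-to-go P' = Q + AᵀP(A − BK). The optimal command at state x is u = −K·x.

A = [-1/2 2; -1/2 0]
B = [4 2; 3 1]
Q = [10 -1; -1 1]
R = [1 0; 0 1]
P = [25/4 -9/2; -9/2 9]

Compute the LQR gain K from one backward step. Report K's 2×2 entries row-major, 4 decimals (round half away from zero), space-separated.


BᵀP = [11.5000 9.0000; 8.0000 0.0000]
S = R + BᵀPB = [1 0; 0 1] + [73.0000 32.0000; 32.0000 16.0000] = [74.0000 32.0000; 32.0000 17.0000]
BᵀPA = [-10.2500 23.0000; -4.0000 16.0000]
K = S⁻¹·BᵀPA = [-0.1976 -0.5171; 0.1368 1.9145]
A−BK = [0.0171 0.2393; -0.0438 -0.3632]
AᵀP(A−BK) = [0.0836 0.6079; 0.6079 6.2607]
P' = Q + AᵀP(A−BK) = [10.0836 -0.3921; -0.3921 7.2607]
tr(P') = 17.3443

-0.1976 -0.5171 0.1368 1.9145


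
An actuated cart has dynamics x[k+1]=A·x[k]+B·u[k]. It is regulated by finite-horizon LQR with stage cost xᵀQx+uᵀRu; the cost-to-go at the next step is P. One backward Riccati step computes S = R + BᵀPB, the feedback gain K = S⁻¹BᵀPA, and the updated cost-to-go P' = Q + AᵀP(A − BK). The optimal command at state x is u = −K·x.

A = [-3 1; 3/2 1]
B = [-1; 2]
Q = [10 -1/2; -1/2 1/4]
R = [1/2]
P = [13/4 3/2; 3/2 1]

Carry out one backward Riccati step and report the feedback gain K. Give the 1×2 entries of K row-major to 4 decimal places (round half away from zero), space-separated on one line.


0.8571 0.1429

BᵀP = [-0.2500 0.5000]
S = R + BᵀPB = [1/2] + [1.2500] = [1.7500]
BᵀPA = [1.5000 0.2500]
K = S⁻¹·BᵀPA = [0.8571 0.1429]
A−BK = [-2.1429 1.1429; -0.2143 0.7143]
AᵀP(A−BK) = [16.7143 -10.7143; -10.7143 7.2143]
P' = Q + AᵀP(A−BK) = [26.7143 -11.2143; -11.2143 7.4643]
tr(P') = 34.1786


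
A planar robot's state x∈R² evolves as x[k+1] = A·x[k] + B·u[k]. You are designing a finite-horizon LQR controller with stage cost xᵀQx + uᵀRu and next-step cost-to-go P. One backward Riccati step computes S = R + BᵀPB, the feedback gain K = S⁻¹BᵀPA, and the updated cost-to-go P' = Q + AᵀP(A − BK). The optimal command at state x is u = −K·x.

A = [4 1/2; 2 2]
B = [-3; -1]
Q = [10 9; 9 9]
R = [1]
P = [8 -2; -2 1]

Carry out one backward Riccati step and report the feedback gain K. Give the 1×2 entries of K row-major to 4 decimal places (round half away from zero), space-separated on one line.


-1.2581 -0.0161

BᵀP = [-22.0000 5.0000]
S = R + BᵀPB = [1] + [61.0000] = [62.0000]
BᵀPA = [-78.0000 -1.0000]
K = S⁻¹·BᵀPA = [-1.2581 -0.0161]
A−BK = [0.2258 0.4516; 0.7419 1.9839]
AᵀP(A−BK) = [1.8710 0.7419; 0.7419 1.9839]
P' = Q + AᵀP(A−BK) = [11.8710 9.7419; 9.7419 10.9839]
tr(P') = 22.8548


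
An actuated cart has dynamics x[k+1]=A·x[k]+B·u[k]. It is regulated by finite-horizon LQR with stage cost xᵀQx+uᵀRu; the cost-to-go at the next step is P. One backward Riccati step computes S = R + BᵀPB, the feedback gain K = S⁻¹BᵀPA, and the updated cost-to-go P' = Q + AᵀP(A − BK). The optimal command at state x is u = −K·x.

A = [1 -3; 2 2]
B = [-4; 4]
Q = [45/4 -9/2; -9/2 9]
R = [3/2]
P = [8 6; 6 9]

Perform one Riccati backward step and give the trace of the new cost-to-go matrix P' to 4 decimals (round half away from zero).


BᵀP = [-8.0000 12.0000]
S = R + BᵀPB = [3/2] + [80.0000] = [81.5000]
BᵀPA = [16.0000 48.0000]
K = S⁻¹·BᵀPA = [0.1963 0.5890]
A−BK = [1.7853 -0.6442; 1.2147 -0.3558]
AᵀP(A−BK) = [64.8589 -21.4233; -21.4233 7.7301]
P' = Q + AᵀP(A−BK) = [76.1089 -25.9233; -25.9233 16.7301]
tr(P') = 92.8390

92.8390


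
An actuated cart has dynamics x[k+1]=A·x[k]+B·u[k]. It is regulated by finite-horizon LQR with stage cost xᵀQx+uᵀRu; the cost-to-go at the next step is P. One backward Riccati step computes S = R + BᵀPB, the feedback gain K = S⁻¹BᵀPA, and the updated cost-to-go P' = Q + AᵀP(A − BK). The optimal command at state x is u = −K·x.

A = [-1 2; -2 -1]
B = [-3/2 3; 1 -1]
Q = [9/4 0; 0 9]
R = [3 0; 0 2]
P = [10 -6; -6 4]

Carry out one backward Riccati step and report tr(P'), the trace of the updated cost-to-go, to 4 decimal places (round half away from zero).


13.5779

BᵀP = [-21.0000 13.0000; 36.0000 -22.0000]
S = R + BᵀPB = [3 0; 0 2] + [44.5000 -76.0000; -76.0000 130.0000] = [47.5000 -76.0000; -76.0000 132.0000]
BᵀPA = [-5.0000 -55.0000; 8.0000 94.0000]
K = S⁻¹·BᵀPA = [-0.1053 -0.2348; 0.0000 0.5769]
A−BK = [-1.1579 -0.0830; -1.8947 -0.1883]
AᵀP(A−BK) = [1.4737 0.2105; 0.2105 0.8543]
P' = Q + AᵀP(A−BK) = [3.7237 0.2105; 0.2105 9.8543]
tr(P') = 13.5779


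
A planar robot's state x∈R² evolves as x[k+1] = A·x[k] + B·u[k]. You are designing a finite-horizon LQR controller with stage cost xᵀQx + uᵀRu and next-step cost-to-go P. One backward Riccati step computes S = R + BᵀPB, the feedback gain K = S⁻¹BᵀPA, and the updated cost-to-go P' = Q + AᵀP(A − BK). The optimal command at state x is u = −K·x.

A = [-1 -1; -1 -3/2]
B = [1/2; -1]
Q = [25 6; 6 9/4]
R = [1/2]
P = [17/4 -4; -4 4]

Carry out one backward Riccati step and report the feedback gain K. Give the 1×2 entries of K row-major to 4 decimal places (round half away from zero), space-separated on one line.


BᵀP = [6.1250 -6.0000]
S = R + BᵀPB = [1/2] + [9.0625] = [9.5625]
BᵀPA = [-0.1250 2.8750]
K = S⁻¹·BᵀPA = [-0.0131 0.3007]
A−BK = [-0.9935 -1.1503; -1.0131 -1.1993]
AᵀP(A−BK) = [0.2484 0.2876; 0.2876 0.3856]
P' = Q + AᵀP(A−BK) = [25.2484 6.2876; 6.2876 2.6356]
tr(P') = 27.8840

-0.0131 0.3007


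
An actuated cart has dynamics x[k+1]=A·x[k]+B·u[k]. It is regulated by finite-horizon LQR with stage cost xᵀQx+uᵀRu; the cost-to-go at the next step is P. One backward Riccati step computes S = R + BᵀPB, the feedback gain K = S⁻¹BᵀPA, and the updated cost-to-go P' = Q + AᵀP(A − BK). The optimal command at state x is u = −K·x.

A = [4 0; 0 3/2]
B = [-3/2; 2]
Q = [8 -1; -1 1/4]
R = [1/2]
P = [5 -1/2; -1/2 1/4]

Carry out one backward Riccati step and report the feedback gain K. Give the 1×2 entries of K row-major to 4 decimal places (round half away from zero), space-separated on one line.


BᵀP = [-8.5000 1.2500]
S = R + BᵀPB = [1/2] + [15.2500] = [15.7500]
BᵀPA = [-34.0000 1.8750]
K = S⁻¹·BᵀPA = [-2.1587 0.1190]
A−BK = [0.7619 0.1786; 4.3175 1.2619]
AᵀP(A−BK) = [6.6032 1.0476; 1.0476 0.3393]
P' = Q + AᵀP(A−BK) = [14.6032 0.0476; 0.0476 0.5893]
tr(P') = 15.1925

-2.1587 0.1190


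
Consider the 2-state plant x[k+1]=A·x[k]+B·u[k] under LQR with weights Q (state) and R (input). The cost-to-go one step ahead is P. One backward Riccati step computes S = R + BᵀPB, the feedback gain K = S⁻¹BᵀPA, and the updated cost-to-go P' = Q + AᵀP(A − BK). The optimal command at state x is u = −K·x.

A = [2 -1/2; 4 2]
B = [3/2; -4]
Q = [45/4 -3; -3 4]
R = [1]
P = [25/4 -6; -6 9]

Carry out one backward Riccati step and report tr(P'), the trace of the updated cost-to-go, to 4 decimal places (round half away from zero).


33.0452

BᵀP = [33.3750 -45.0000]
S = R + BᵀPB = [1] + [230.0625] = [231.0625]
BᵀPA = [-113.2500 -106.6875]
K = S⁻¹·BᵀPA = [-0.4901 -0.4617]
A−BK = [2.7352 0.1926; 2.0395 0.1531]
AᵀP(A−BK) = [17.4931 1.4596; 1.4596 0.3021]
P' = Q + AᵀP(A−BK) = [28.7431 -1.5404; -1.5404 4.3021]
tr(P') = 33.0452


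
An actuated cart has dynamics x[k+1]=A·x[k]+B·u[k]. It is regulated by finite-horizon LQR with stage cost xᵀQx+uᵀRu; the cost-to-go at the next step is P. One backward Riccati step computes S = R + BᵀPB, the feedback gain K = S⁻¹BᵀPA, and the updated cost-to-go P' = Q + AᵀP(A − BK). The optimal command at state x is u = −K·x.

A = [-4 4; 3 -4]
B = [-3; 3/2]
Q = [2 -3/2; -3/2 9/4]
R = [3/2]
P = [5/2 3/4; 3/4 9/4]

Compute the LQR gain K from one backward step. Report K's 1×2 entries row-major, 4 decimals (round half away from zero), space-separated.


1.2941 -1.3445

BᵀP = [-6.3750 1.1250]
S = R + BᵀPB = [3/2] + [20.8125] = [22.3125]
BᵀPA = [28.8750 -30.0000]
K = S⁻¹·BᵀPA = [1.2941 -1.3445]
A−BK = [-0.1176 -0.0336; 1.0588 -1.9832]
AᵀP(A−BK) = [4.8824 -7.1765; -7.1765 11.6639]
P' = Q + AᵀP(A−BK) = [6.8824 -8.6765; -8.6765 13.9139]
tr(P') = 20.7962


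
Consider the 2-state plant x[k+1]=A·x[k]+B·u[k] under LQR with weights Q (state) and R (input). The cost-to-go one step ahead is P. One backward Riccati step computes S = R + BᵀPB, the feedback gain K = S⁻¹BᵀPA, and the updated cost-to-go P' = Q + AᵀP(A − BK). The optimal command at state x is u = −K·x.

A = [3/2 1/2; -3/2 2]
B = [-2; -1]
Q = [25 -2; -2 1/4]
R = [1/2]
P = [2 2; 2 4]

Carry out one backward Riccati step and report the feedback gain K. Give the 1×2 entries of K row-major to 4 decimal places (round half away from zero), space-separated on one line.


0.1463 -0.9268

BᵀP = [-6.0000 -8.0000]
S = R + BᵀPB = [1/2] + [20.0000] = [20.5000]
BᵀPA = [3.0000 -19.0000]
K = S⁻¹·BᵀPA = [0.1463 -0.9268]
A−BK = [1.7927 -1.3537; -1.3537 1.0732]
AᵀP(A−BK) = [4.0610 -3.2195; -3.2195 2.8902]
P' = Q + AᵀP(A−BK) = [29.0610 -5.2195; -5.2195 3.1402]
tr(P') = 32.2012


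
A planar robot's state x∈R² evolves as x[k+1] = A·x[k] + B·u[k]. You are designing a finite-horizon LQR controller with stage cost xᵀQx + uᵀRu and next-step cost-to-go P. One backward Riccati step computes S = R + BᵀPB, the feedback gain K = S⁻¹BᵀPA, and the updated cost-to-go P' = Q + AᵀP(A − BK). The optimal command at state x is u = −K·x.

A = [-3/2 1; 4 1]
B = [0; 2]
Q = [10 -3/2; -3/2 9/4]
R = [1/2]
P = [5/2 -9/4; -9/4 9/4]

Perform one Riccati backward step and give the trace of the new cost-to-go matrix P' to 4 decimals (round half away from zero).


BᵀP = [-4.5000 4.5000]
S = R + BᵀPB = [1/2] + [9.0000] = [9.5000]
BᵀPA = [24.7500 0.0000]
K = S⁻¹·BᵀPA = [2.6053 0.0000]
A−BK = [-1.5000 1.0000; -1.2105 1.0000]
AᵀP(A−BK) = [4.1447 -0.3750; -0.3750 0.2500]
P' = Q + AᵀP(A−BK) = [14.1447 -1.8750; -1.8750 2.5000]
tr(P') = 16.6447

16.6447


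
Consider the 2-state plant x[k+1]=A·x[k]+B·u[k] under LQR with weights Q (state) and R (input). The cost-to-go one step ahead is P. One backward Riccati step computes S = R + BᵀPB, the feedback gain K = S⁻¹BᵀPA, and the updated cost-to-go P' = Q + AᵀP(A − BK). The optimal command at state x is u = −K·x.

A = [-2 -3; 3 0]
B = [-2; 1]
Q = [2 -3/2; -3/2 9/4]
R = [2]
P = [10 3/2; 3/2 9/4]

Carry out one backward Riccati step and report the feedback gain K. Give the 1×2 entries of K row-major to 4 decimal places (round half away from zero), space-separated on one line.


0.9085 1.4510

BᵀP = [-18.5000 -0.7500]
S = R + BᵀPB = [2] + [36.2500] = [38.2500]
BᵀPA = [34.7500 55.5000]
K = S⁻¹·BᵀPA = [0.9085 1.4510]
A−BK = [-0.1830 -0.0980; 2.0915 -1.4510]
AᵀP(A−BK) = [10.6797 -3.9216; -3.9216 9.4706]
P' = Q + AᵀP(A−BK) = [12.6797 -5.4216; -5.4216 11.7206]
tr(P') = 24.4003


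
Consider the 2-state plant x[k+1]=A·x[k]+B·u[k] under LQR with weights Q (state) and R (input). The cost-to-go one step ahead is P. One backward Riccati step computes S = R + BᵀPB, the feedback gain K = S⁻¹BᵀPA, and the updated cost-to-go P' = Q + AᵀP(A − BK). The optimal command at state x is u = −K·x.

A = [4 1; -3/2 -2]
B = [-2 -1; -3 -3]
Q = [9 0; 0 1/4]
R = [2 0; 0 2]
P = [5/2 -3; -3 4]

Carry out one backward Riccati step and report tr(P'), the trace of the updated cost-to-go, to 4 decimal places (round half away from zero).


28.5000

BᵀP = [4.0000 -6.0000; 6.5000 -9.0000]
S = R + BᵀPB = [2 0; 0 2] + [10.0000 14.0000; 14.0000 20.5000] = [12.0000 14.0000; 14.0000 22.5000]
BᵀPA = [25.0000 16.0000; 39.5000 24.5000]
K = S⁻¹·BᵀPA = [0.1284 0.2297; 1.6757 0.9459]
A−BK = [5.9324 2.4054; 3.9122 1.5270]
AᵀP(A−BK) = [15.6014 7.3919; 7.3919 3.6486]
P' = Q + AᵀP(A−BK) = [24.6014 7.3919; 7.3919 3.8986]
tr(P') = 28.5000


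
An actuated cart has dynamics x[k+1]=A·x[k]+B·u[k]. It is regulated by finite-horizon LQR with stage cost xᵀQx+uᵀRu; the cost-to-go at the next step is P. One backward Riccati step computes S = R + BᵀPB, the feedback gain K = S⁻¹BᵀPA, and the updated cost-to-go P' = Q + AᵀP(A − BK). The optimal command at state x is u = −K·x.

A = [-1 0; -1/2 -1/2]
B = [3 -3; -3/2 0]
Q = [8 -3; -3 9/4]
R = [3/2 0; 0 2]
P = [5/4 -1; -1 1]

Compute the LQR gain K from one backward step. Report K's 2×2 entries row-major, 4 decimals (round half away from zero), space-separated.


BᵀP = [5.2500 -4.5000; -3.7500 3.0000]
S = R + BᵀPB = [3/2 0; 0 2] + [22.5000 -15.7500; -15.7500 11.2500] = [24.0000 -15.7500; -15.7500 13.2500]
BᵀPA = [-3.0000 2.2500; 2.2500 -1.5000]
K = S⁻¹·BᵀPA = [-0.0617 0.0885; 0.0965 -0.0080]
A−BK = [-0.5255 -0.2895; -0.5925 -0.3673]
AᵀP(A−BK) = [0.0979 0.0335; 0.0335 0.0389]
P' = Q + AᵀP(A−BK) = [8.0979 -2.9665; -2.9665 2.2889]
tr(P') = 10.3867

-0.0617 0.0885 0.0965 -0.0080


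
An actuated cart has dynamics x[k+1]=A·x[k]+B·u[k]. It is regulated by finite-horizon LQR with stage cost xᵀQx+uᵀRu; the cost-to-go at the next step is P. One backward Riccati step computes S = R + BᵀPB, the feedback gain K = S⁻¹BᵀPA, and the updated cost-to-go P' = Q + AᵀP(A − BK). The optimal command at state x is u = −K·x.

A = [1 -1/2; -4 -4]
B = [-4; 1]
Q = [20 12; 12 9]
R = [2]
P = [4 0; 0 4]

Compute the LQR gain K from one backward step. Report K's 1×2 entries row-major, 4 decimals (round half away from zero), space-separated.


-0.4571 -0.1143

BᵀP = [-16.0000 4.0000]
S = R + BᵀPB = [2] + [68.0000] = [70.0000]
BᵀPA = [-32.0000 -8.0000]
K = S⁻¹·BᵀPA = [-0.4571 -0.1143]
A−BK = [-0.8286 -0.9571; -3.5429 -3.8857]
AᵀP(A−BK) = [53.3714 58.3429; 58.3429 64.0857]
P' = Q + AᵀP(A−BK) = [73.3714 70.3429; 70.3429 73.0857]
tr(P') = 146.4571


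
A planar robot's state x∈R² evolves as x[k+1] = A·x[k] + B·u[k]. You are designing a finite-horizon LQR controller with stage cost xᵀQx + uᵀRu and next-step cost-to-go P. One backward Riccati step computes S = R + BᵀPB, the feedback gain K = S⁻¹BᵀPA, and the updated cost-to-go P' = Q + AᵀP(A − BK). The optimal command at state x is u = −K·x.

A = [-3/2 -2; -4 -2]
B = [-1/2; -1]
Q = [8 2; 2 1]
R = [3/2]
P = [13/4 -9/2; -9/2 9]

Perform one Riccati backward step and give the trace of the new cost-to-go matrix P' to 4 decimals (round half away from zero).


34.9404

BᵀP = [2.8750 -6.7500]
S = R + BᵀPB = [3/2] + [5.3125] = [6.8125]
BᵀPA = [22.6875 7.7500]
K = S⁻¹·BᵀPA = [3.3303 1.1376]
A−BK = [0.1651 -1.4312; -0.6697 -0.8624]
AᵀP(A−BK) = [21.7569 6.4404; 6.4404 4.1835]
P' = Q + AᵀP(A−BK) = [29.7569 8.4404; 8.4404 5.1835]
tr(P') = 34.9404


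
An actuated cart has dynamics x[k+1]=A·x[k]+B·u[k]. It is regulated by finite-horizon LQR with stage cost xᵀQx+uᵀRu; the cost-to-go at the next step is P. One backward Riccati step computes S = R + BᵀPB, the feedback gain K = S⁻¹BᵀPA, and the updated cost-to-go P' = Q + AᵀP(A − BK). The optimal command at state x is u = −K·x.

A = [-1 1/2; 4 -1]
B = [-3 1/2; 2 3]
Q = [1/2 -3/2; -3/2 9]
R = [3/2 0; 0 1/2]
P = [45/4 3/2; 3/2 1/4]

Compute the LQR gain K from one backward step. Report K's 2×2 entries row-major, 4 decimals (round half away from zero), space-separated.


BᵀP = [-30.7500 -4.0000; 10.1250 1.5000]
S = R + BᵀPB = [3/2 0; 0 1/2] + [84.2500 -27.3750; -27.3750 9.5625] = [85.7500 -27.3750; -27.3750 10.0625]
BᵀPA = [14.7500 -11.3750; -4.1250 3.5625]
K = S⁻¹·BᵀPA = [0.3129 -0.1493; 0.4412 -0.0521]
A−BK = [-0.2820 0.0782; 2.0507 -0.5453]
AᵀP(A−BK) = [0.4552 -0.1380; -0.1380 0.0500]
P' = Q + AᵀP(A−BK) = [0.9552 -1.6380; -1.6380 9.0500]
tr(P') = 10.0052

0.3129 -0.1493 0.4412 -0.0521


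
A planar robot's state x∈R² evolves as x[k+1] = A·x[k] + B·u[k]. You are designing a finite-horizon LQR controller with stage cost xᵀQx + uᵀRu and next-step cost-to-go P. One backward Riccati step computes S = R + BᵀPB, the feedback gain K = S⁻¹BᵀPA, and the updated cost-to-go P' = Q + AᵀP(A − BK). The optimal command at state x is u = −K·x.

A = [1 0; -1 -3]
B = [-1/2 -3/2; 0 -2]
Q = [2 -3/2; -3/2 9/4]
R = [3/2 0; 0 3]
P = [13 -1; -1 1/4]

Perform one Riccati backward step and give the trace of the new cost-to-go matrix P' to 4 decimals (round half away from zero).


8.1330

BᵀP = [-6.5000 0.5000; -17.5000 1.0000]
S = R + BᵀPB = [3/2 0; 0 3] + [3.2500 8.7500; 8.7500 24.2500] = [4.7500 8.7500; 8.7500 27.2500]
BᵀPA = [-7.0000 -1.5000; -18.5000 -3.0000]
K = S⁻¹·BᵀPA = [-0.5461 -0.2766; -0.5035 -0.0213]
A−BK = [-0.0284 -0.1702; -2.0071 -3.0426]
AᵀP(A−BK) = [2.1117 1.4202; 1.4202 1.7713]
P' = Q + AᵀP(A−BK) = [4.1117 -0.0798; -0.0798 4.0213]
tr(P') = 8.1330


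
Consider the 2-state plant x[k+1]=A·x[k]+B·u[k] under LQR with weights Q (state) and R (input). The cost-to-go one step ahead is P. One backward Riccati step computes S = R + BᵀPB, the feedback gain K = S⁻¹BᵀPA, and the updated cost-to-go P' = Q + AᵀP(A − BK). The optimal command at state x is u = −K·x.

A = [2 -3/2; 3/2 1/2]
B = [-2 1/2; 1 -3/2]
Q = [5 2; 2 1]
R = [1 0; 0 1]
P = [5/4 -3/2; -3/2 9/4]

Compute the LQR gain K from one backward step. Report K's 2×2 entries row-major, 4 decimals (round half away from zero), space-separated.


BᵀP = [-4.0000 5.2500; 2.8750 -4.1250]
S = R + BᵀPB = [1 0; 0 1] + [13.2500 -9.8750; -9.8750 7.6250] = [14.2500 -9.8750; -9.8750 8.6250]
BᵀPA = [-0.1250 8.6250; -0.4375 -6.3750]
K = S⁻¹·BᵀPA = [-0.2126 0.4505; -0.2942 -0.2234]
A−BK = [1.7218 -0.4874; 1.2714 -0.2855]
AᵀP(A−BK) = [0.9072 -0.2289; -0.2289 0.3157]
P' = Q + AᵀP(A−BK) = [5.9072 1.7711; 1.7711 1.3157]
tr(P') = 7.2229

-0.2126 0.4505 -0.2942 -0.2234


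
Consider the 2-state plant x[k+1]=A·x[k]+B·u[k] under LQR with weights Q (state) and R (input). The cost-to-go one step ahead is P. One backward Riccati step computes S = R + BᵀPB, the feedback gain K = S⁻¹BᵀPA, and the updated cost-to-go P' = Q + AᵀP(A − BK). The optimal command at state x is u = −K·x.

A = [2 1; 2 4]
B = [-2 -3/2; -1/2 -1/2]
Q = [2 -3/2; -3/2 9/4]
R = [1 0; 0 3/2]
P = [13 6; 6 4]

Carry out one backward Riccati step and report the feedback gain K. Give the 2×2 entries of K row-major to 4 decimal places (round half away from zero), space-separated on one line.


-0.8689 -0.7576 -0.5673 -0.6930

BᵀP = [-29.0000 -14.0000; -22.5000 -11.0000]
S = R + BᵀPB = [1 0; 0 3/2] + [65.0000 50.5000; 50.5000 39.2500] = [66.0000 50.5000; 50.5000 40.7500]
BᵀPA = [-86.0000 -85.0000; -67.0000 -66.5000]
K = S⁻¹·BᵀPA = [-0.8689 -0.7576; -0.5673 -0.6930]
A−BK = [-0.5889 -1.5548; 1.2819 3.2747]
AᵀP(A−BK) = [3.2603 6.4129; 6.4129 14.5171]
P' = Q + AᵀP(A−BK) = [5.2603 4.9129; 4.9129 16.7671]
tr(P') = 22.0274


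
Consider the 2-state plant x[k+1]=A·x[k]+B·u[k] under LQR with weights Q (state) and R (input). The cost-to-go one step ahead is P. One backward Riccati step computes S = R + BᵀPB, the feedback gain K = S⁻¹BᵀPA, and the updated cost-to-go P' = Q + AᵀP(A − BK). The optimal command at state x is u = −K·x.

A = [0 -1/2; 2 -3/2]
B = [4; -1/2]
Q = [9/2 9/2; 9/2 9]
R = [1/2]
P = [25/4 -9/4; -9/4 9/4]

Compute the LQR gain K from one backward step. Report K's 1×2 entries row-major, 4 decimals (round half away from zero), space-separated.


BᵀP = [26.1250 -10.1250]
S = R + BᵀPB = [1/2] + [109.5625] = [110.0625]
BᵀPA = [-20.2500 2.1250]
K = S⁻¹·BᵀPA = [-0.1840 0.0193]
A−BK = [0.7359 -0.5772; 1.9080 -1.4903]
AᵀP(A−BK) = [5.2743 -4.1090; -4.1090 3.2090]
P' = Q + AᵀP(A−BK) = [9.7743 0.3910; 0.3910 12.2090]
tr(P') = 21.9832

-0.1840 0.0193


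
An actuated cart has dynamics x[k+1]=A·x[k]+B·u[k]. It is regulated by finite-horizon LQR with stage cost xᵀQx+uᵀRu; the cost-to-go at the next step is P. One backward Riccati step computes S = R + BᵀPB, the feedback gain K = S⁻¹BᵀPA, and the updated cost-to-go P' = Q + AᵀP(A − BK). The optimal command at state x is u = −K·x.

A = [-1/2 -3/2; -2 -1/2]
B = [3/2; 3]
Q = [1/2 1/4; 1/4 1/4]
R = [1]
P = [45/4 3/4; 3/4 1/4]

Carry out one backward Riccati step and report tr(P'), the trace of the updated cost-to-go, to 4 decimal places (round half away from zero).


2.6903

BᵀP = [19.1250 1.8750]
S = R + BᵀPB = [1] + [34.3125] = [35.3125]
BᵀPA = [-13.3125 -29.6250]
K = S⁻¹·BᵀPA = [-0.3770 -0.8389]
A−BK = [0.0655 -0.2416; -0.8690 2.0168]
AᵀP(A−BK) = [0.2938 -0.0434; -0.0434 1.6465]
P' = Q + AᵀP(A−BK) = [0.7938 0.2066; 0.2066 1.8965]
tr(P') = 2.6903


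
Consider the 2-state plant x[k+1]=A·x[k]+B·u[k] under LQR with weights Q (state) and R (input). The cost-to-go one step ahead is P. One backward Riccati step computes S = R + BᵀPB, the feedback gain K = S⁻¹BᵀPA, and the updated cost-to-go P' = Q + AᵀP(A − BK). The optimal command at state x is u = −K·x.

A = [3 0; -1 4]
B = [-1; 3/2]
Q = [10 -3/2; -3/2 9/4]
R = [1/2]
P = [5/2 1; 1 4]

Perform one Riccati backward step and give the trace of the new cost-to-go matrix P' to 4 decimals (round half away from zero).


45.1944

BᵀP = [-1.0000 5.0000]
S = R + BᵀPB = [1/2] + [8.5000] = [9.0000]
BᵀPA = [-8.0000 20.0000]
K = S⁻¹·BᵀPA = [-0.8889 2.2222]
A−BK = [2.1111 2.2222; 0.3333 0.6667]
AᵀP(A−BK) = [13.3889 13.7778; 13.7778 19.5556]
P' = Q + AᵀP(A−BK) = [23.3889 12.2778; 12.2778 21.8056]
tr(P') = 45.1944


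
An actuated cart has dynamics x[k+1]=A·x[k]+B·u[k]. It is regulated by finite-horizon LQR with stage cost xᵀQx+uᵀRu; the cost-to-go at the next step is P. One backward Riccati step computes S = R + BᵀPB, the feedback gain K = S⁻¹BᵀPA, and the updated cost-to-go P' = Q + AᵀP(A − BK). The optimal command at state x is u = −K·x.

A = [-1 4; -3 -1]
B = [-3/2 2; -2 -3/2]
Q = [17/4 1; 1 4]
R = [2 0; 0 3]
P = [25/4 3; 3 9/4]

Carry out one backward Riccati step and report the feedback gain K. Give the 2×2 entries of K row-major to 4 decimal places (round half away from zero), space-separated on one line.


1.0381 -0.8091 0.1349 1.0236

BᵀP = [-15.3750 -9.0000; 8.0000 2.6250]
S = R + BᵀPB = [2 0; 0 3] + [41.0625 -17.2500; -17.2500 12.0625] = [43.0625 -17.2500; -17.2500 15.0625]
BᵀPA = [42.3750 -52.5000; -15.8750 29.3750]
K = S⁻¹·BᵀPA = [1.0381 -0.8091; 0.1349 1.0236]
A−BK = [0.2873 0.7392; -0.7216 -1.0830]
AᵀP(A−BK) = [2.6532 -0.7137; -0.7137 5.7031]
P' = Q + AᵀP(A−BK) = [6.9032 0.2863; 0.2863 9.7031]
tr(P') = 16.6063


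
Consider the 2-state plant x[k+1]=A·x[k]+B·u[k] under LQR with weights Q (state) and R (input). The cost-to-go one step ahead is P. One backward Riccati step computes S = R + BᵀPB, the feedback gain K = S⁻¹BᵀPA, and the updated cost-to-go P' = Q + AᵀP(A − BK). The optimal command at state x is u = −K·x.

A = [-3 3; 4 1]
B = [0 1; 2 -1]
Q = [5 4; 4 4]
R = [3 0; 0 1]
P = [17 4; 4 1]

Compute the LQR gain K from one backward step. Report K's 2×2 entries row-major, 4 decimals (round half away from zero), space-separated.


BᵀP = [8.0000 2.0000; 13.0000 3.0000]
S = R + BᵀPB = [3 0; 0 1] + [4.0000 6.0000; 6.0000 10.0000] = [7.0000 6.0000; 6.0000 11.0000]
BᵀPA = [-16.0000 26.0000; -27.0000 42.0000]
K = S⁻¹·BᵀPA = [-0.3415 0.8293; -2.2683 3.3659]
A−BK = [-0.7317 -0.3659; 2.4146 2.7073]
AᵀP(A−BK) = [6.2927 -8.8537; -8.8537 15.0732]
P' = Q + AᵀP(A−BK) = [11.2927 -4.8537; -4.8537 19.0732]
tr(P') = 30.3659

-0.3415 0.8293 -2.2683 3.3659


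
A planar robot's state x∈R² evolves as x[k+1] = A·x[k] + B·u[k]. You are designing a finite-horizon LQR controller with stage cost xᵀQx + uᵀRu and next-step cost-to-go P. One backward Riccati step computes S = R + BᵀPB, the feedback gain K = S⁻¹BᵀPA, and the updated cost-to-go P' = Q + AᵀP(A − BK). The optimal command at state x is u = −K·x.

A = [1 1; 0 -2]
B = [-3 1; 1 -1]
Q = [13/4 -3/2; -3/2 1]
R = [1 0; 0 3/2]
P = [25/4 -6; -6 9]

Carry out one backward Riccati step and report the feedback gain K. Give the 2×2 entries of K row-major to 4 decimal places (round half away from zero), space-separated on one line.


BᵀP = [-24.7500 27.0000; 12.2500 -15.0000]
S = R + BᵀPB = [1 0; 0 3/2] + [101.2500 -51.7500; -51.7500 27.2500] = [102.2500 -51.7500; -51.7500 28.7500]
BᵀPA = [-24.7500 -78.7500; 12.2500 42.2500]
K = S⁻¹·BᵀPA = [-0.2967 -0.2967; -0.1080 0.9355]
A−BK = [0.2179 -0.8256; 0.1887 -0.7678]
AᵀP(A−BK) = [0.2293 -0.5533; -0.5533 3.3598]
P' = Q + AᵀP(A−BK) = [3.4793 -2.0533; -2.0533 4.3598]
tr(P') = 7.8391

-0.2967 -0.2967 -0.1080 0.9355


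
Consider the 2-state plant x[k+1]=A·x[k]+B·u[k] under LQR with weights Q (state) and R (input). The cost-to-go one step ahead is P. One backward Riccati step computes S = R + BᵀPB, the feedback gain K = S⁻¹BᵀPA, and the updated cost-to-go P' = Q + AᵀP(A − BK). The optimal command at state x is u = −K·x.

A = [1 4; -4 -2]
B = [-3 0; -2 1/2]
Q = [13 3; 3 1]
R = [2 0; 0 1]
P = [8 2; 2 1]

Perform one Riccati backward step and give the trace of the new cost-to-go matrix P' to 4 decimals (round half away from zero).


BᵀP = [-28.0000 -8.0000; 1.0000 0.5000]
S = R + BᵀPB = [2 0; 0 1] + [100.0000 -4.0000; -4.0000 0.2500] = [102.0000 -4.0000; -4.0000 1.2500]
BᵀPA = [4.0000 -96.0000; -1.0000 3.0000]
K = S⁻¹·BᵀPA = [0.0090 -0.9686; -0.7713 -0.6996]
A−BK = [1.0269 1.0942; -3.5964 -3.5874]
AᵀP(A−BK) = [7.1928 7.1749; 7.1749 9.1121]
P' = Q + AᵀP(A−BK) = [20.1928 10.1749; 10.1749 10.1121]
tr(P') = 30.3049

30.3049


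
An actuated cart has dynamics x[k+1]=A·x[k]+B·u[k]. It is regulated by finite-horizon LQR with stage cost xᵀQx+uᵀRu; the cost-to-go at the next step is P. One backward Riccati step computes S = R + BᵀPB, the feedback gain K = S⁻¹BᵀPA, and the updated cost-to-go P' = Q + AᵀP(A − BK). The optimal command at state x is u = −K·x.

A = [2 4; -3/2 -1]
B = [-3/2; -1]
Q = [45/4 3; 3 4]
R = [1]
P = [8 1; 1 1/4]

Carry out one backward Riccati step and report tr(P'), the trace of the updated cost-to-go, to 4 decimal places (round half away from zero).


BᵀP = [-13.0000 -1.7500]
S = R + BᵀPB = [1] + [21.2500] = [22.2500]
BᵀPA = [-23.3750 -50.2500]
K = S⁻¹·BᵀPA = [-1.0506 -2.2584]
A−BK = [0.4242 0.6124; -2.5506 -3.2584]
AᵀP(A−BK) = [2.0056 3.5843; 3.5843 6.7640]
P' = Q + AᵀP(A−BK) = [13.2556 6.5843; 6.5843 10.7640]
tr(P') = 24.0197

24.0197
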